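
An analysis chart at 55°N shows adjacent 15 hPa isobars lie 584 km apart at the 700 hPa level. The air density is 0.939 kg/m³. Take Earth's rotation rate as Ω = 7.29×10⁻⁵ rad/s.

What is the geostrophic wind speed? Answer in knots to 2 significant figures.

Coriolis parameter at 55°N:
f = 2Ω sin φ = 2 × 7.29×10⁻⁵ × sin 55° = 1.19×10⁻⁴ s⁻¹
Pressure gradient: |∂P/∂n| = 1500 Pa / 584000 m = 2.57×10⁻³ Pa/m
Geostrophic balance (pressure-gradient force = Coriolis force):
V_g = (1/(fρ)) |∂P/∂n| = 2.57×10⁻³ / (1.19×10⁻⁴ × 0.939) = 22.9 m/s
Converting: 22.9 m/s × 1.944 = 45 knots

45 knots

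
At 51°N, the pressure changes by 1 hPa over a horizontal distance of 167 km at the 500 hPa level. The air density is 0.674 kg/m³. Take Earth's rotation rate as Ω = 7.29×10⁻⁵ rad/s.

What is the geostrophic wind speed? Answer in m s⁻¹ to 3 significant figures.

7.84 m s⁻¹

Coriolis parameter at 51°N:
f = 2Ω sin φ = 2 × 7.29×10⁻⁵ × sin 51° = 1.13×10⁻⁴ s⁻¹
Pressure gradient: |∂P/∂n| = 100 Pa / 167000 m = 5.99×10⁻⁴ Pa/m
Geostrophic balance (pressure-gradient force = Coriolis force):
V_g = (1/(fρ)) |∂P/∂n| = 5.99×10⁻⁴ / (1.13×10⁻⁴ × 0.674) = 7.84 m/s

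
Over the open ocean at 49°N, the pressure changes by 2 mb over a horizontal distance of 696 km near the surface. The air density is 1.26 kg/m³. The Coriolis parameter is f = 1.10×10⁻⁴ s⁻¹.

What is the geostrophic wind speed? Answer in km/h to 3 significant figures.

Pressure gradient: |∂P/∂n| = 200 Pa / 696000 m = 2.87×10⁻⁴ Pa/m
Geostrophic balance (pressure-gradient force = Coriolis force):
V_g = (1/(fρ)) |∂P/∂n| = 2.87×10⁻⁴ / (1.10×10⁻⁴ × 1.26) = 2.07 m/s
Converting: 2.07 m/s × 3.6 = 7.46 km/h

7.46 km/h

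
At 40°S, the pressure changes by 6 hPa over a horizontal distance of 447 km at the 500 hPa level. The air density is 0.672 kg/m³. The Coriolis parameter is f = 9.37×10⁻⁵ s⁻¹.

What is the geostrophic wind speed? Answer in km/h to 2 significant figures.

Pressure gradient: |∂P/∂n| = 600 Pa / 447000 m = 1.34×10⁻³ Pa/m
Geostrophic balance (pressure-gradient force = Coriolis force):
V_g = (1/(fρ)) |∂P/∂n| = 1.34×10⁻³ / (9.37×10⁻⁵ × 0.672) = 21.3 m/s
Converting: 21.3 m/s × 3.6 = 77 km/h

77 km/h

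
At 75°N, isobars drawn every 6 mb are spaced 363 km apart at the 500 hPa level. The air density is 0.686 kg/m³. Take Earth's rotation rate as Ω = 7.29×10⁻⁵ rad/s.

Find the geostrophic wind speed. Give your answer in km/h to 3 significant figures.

61.6 km/h

Coriolis parameter at 75°N:
f = 2Ω sin φ = 2 × 7.29×10⁻⁵ × sin 75° = 1.41×10⁻⁴ s⁻¹
Pressure gradient: |∂P/∂n| = 600 Pa / 363000 m = 1.65×10⁻³ Pa/m
Geostrophic balance (pressure-gradient force = Coriolis force):
V_g = (1/(fρ)) |∂P/∂n| = 1.65×10⁻³ / (1.41×10⁻⁴ × 0.686) = 17.1 m/s
Converting: 17.1 m/s × 3.6 = 61.6 km/h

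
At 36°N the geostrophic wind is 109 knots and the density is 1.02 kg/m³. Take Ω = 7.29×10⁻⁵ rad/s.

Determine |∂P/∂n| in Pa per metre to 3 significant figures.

Coriolis parameter at 36°N:
f = 2Ω sin φ = 2 × 7.29×10⁻⁵ × sin 36° = 8.57×10⁻⁵ s⁻¹
Wind speed in SI: 109 knots = 56.1 m/s
Geostrophic balance rearranged: |∂P/∂n| = f ρ V_g
|∂P/∂n| = 8.57×10⁻⁵ × 1.02 × 56.1 = 4.90×10⁻³ Pa/m

4.90×10⁻³ Pa/m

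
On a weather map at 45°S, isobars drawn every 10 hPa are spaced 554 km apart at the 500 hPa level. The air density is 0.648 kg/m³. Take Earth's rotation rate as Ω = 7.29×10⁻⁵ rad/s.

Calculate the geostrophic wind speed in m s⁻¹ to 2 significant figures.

27 m s⁻¹

Coriolis parameter at 45°S:
f = 2Ω sin φ = 2 × 7.29×10⁻⁵ × sin 45° = 1.03×10⁻⁴ s⁻¹
Pressure gradient: |∂P/∂n| = 1000 Pa / 554000 m = 1.81×10⁻³ Pa/m
Geostrophic balance (pressure-gradient force = Coriolis force):
V_g = (1/(fρ)) |∂P/∂n| = 1.81×10⁻³ / (1.03×10⁻⁴ × 0.648) = 27.0 m/s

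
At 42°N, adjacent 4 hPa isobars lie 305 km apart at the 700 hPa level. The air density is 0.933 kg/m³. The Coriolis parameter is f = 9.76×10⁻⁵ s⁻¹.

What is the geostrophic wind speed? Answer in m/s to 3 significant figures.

14.4 m/s

Pressure gradient: |∂P/∂n| = 400 Pa / 305000 m = 1.31×10⁻³ Pa/m
Geostrophic balance (pressure-gradient force = Coriolis force):
V_g = (1/(fρ)) |∂P/∂n| = 1.31×10⁻³ / (9.76×10⁻⁵ × 0.933) = 14.4 m/s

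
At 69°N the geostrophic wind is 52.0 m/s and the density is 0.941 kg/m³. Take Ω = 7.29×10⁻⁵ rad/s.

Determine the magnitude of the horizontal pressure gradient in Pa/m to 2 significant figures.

Coriolis parameter at 69°N:
f = 2Ω sin φ = 2 × 7.29×10⁻⁵ × sin 69° = 1.36×10⁻⁴ s⁻¹
Geostrophic balance rearranged: |∂P/∂n| = f ρ V_g
|∂P/∂n| = 1.36×10⁻⁴ × 0.941 × 52.0 = 6.66×10⁻³ Pa/m

6.7×10⁻³ Pa/m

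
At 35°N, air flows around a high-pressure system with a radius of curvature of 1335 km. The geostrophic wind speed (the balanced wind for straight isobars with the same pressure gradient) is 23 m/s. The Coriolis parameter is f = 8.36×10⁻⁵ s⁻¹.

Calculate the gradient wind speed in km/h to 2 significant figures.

120 km/h

Around a high, pressure-gradient force acts outward with centrifugal, so Coriolis balances both:
fV = (1/ρ)|∂P/∂n| + V²/R  →  V² − fR·V + fR·V_g = 0
With fR = 8.36×10⁻⁵ × 1335×10³ m = 112 m/s:
V = [fR − √((fR)² − 4 fR V_g)]/2 = [112 − √(112² − 4×112×23)]/2 = 32.4 m/s
Supergeostrophic (V > V_g = 23 m/s), as expected around a high.
Converting: 32.4 m/s × 3.6 = 120 km/h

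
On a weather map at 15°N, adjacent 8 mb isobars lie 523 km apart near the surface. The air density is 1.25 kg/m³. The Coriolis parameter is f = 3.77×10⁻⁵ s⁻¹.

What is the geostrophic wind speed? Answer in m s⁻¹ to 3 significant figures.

32.5 m s⁻¹

Pressure gradient: |∂P/∂n| = 800 Pa / 523000 m = 1.53×10⁻³ Pa/m
Geostrophic balance (pressure-gradient force = Coriolis force):
V_g = (1/(fρ)) |∂P/∂n| = 1.53×10⁻³ / (3.77×10⁻⁵ × 1.25) = 32.5 m/s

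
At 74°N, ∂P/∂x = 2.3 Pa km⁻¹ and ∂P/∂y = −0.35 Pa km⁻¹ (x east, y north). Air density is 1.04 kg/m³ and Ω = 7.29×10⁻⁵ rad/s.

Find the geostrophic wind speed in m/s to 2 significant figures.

16 m/s

Coriolis parameter at 74°N:
f = 2Ω sin φ = 2 × 7.29×10⁻⁵ × sin 74° = 1.40×10⁻⁴ s⁻¹
Component geostrophic relations (x east, y north):
u_g = −(1/(fρ)) ∂P/∂y,  v_g = (1/(fρ)) ∂P/∂x
u_g = −(−0.35×10⁻³)/(1.40×10⁻⁴ × 1.04) = 2.40 m/s;  v_g = (2.3×10⁻³)/(1.40×10⁻⁴ × 1.04) = 15.8 m/s
|V_g| = √(u_g² + v_g²) = 16.0 m/s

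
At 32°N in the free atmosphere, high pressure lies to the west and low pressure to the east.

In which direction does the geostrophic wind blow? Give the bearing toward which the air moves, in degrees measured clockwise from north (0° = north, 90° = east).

180°

The pressure-gradient force points toward the east (bearing 090°).
Geostrophic balance: in the Northern Hemisphere the Coriolis force deflects motion to the right, so the geostrophic wind blows 90° to the right of the pressure-gradient force (low pressure on the left).
Rotating 090° by 90° clockwise gives 180° — the wind blows toward the south.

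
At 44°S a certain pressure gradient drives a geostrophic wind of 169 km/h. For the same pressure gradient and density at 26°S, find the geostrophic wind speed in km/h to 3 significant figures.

With the same pressure gradient and density, V_g ∝ 1/f ∝ 1/sin φ.
V₂ = V₁ · sin φ₁ / sin φ₂ = 169 × sin 44° / sin 26°
V₂ = 169 × 0.6947/0.4384 = 268 km/h

268 km/h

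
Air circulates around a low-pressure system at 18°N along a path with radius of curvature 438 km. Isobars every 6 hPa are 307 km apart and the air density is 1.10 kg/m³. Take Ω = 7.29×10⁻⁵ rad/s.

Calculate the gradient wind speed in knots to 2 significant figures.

Coriolis parameter at 18°N:
f = 2Ω sin φ = 2 × 7.29×10⁻⁵ × sin 18° = 4.51×10⁻⁵ s⁻¹
Pressure gradient: |∂P/∂n| = 600 Pa / 307000 m = 1.95×10⁻³ Pa/m
Geostrophic speed: V_g = |∂P/∂n|/(fρ) = 1.95×10⁻³/(4.51×10⁻⁵ × 1.10) = 39.4 m/s
Around a low, centrifugal force acts outward with Coriolis, so pressure-gradient force balances both:
(1/ρ)|∂P/∂n| = fV + V²/R  →  V² + fR·V − fR·V_g = 0
With fR = 4.51×10⁻⁵ × 438×10³ m = 19.7 m/s:
V = [−fR + √((fR)² + 4 fR V_g)]/2 = [−19.7 + √(19.7² + 4×19.7×39.4)]/2 = 19.7 m/s
Subgeostrophic (V < V_g = 39.4 m/s), as expected around a low.
Converting: 19.7 m/s × 1.944 = 38 knots

38 knots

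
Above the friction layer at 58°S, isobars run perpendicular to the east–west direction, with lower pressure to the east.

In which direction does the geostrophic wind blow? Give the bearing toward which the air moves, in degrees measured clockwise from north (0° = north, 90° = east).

The pressure-gradient force points toward the east (bearing 090°).
Geostrophic balance: in the Southern Hemisphere the Coriolis force deflects motion to the left, so the geostrophic wind blows 90° to the left of the pressure-gradient force (low pressure on the right).
Rotating 090° by 90° counterclockwise gives 000° — the wind blows toward the north.

000°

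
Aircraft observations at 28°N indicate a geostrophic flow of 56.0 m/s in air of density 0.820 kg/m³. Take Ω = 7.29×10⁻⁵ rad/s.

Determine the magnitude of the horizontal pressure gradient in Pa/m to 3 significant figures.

3.14×10⁻³ Pa/m

Coriolis parameter at 28°N:
f = 2Ω sin φ = 2 × 7.29×10⁻⁵ × sin 28° = 6.84×10⁻⁵ s⁻¹
Geostrophic balance rearranged: |∂P/∂n| = f ρ V_g
|∂P/∂n| = 6.84×10⁻⁵ × 0.820 × 56.0 = 3.14×10⁻³ Pa/m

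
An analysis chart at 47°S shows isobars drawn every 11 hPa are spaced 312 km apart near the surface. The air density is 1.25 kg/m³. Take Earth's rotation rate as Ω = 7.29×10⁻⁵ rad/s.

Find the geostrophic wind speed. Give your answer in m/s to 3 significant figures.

Coriolis parameter at 47°S:
f = 2Ω sin φ = 2 × 7.29×10⁻⁵ × sin 47° = 1.07×10⁻⁴ s⁻¹
Pressure gradient: |∂P/∂n| = 1100 Pa / 312000 m = 3.53×10⁻³ Pa/m
Geostrophic balance (pressure-gradient force = Coriolis force):
V_g = (1/(fρ)) |∂P/∂n| = 3.53×10⁻³ / (1.07×10⁻⁴ × 1.25) = 26.5 m/s

26.5 m/s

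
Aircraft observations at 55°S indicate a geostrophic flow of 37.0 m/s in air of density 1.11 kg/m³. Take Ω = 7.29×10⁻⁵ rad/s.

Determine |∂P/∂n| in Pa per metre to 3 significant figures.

Coriolis parameter at 55°S:
f = 2Ω sin φ = 2 × 7.29×10⁻⁵ × sin 55° = 1.19×10⁻⁴ s⁻¹
Geostrophic balance rearranged: |∂P/∂n| = f ρ V_g
|∂P/∂n| = 1.19×10⁻⁴ × 1.11 × 37.0 = 4.91×10⁻³ Pa/m

4.91×10⁻³ Pa/m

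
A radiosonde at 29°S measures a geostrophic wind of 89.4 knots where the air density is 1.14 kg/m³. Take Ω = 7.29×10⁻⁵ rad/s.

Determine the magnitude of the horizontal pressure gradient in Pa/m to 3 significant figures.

Coriolis parameter at 29°S:
f = 2Ω sin φ = 2 × 7.29×10⁻⁵ × sin 29° = 7.07×10⁻⁵ s⁻¹
Wind speed in SI: 89.4 knots = 46.0 m/s
Geostrophic balance rearranged: |∂P/∂n| = f ρ V_g
|∂P/∂n| = 7.07×10⁻⁵ × 1.14 × 46.0 = 3.71×10⁻³ Pa/m

3.71×10⁻³ Pa/m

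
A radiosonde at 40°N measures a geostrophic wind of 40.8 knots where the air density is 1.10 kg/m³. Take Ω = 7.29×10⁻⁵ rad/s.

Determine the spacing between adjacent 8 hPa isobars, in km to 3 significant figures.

370 km

Coriolis parameter at 40°N:
f = 2Ω sin φ = 2 × 7.29×10⁻⁵ × sin 40° = 9.37×10⁻⁵ s⁻¹
Wind speed in SI: 40.8 knots = 21.0 m/s
Geostrophic balance rearranged: |∂P/∂n| = f ρ V_g
|∂P/∂n| = 9.37×10⁻⁵ × 1.10 × 21.0 = 2.16×10⁻³ Pa/m
Isobar spacing: Δn = ΔP/|∂P/∂n| = 800 Pa / 2.16×10⁻³ Pa/m = 369721 m ≈ 370 km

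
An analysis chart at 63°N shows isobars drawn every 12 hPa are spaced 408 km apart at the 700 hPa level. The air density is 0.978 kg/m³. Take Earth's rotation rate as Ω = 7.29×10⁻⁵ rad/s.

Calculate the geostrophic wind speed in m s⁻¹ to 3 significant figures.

Coriolis parameter at 63°N:
f = 2Ω sin φ = 2 × 7.29×10⁻⁵ × sin 63° = 1.30×10⁻⁴ s⁻¹
Pressure gradient: |∂P/∂n| = 1200 Pa / 408000 m = 2.94×10⁻³ Pa/m
Geostrophic balance (pressure-gradient force = Coriolis force):
V_g = (1/(fρ)) |∂P/∂n| = 2.94×10⁻³ / (1.30×10⁻⁴ × 0.978) = 23.1 m/s

23.1 m s⁻¹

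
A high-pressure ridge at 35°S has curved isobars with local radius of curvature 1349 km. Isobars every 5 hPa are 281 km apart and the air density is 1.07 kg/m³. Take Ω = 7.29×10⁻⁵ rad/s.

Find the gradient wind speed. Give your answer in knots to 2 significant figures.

Coriolis parameter at 35°S:
f = 2Ω sin φ = 2 × 7.29×10⁻⁵ × sin 35° = 8.36×10⁻⁵ s⁻¹
Pressure gradient: |∂P/∂n| = 500 Pa / 281000 m = 1.78×10⁻³ Pa/m
Geostrophic speed: V_g = |∂P/∂n|/(fρ) = 1.78×10⁻³/(8.36×10⁻⁵ × 1.07) = 19.9 m/s
Around a high, pressure-gradient force acts outward with centrifugal, so Coriolis balances both:
fV = (1/ρ)|∂P/∂n| + V²/R  →  V² − fR·V + fR·V_g = 0
With fR = 8.36×10⁻⁵ × 1349×10³ m = 113 m/s:
V = [fR − √((fR)² − 4 fR V_g)]/2 = [113 − √(113² − 4×113×19.9)]/2 = 25.8 m/s
Supergeostrophic (V > V_g = 19.9 m/s), as expected around a high.
Converting: 25.8 m/s × 1.944 = 50 knots

50 knots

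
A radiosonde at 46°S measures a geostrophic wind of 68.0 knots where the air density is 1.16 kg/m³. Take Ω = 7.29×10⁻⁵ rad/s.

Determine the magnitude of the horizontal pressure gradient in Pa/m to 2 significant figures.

4.3×10⁻³ Pa/m

Coriolis parameter at 46°S:
f = 2Ω sin φ = 2 × 7.29×10⁻⁵ × sin 46° = 1.05×10⁻⁴ s⁻¹
Wind speed in SI: 68.0 knots = 35.0 m/s
Geostrophic balance rearranged: |∂P/∂n| = f ρ V_g
|∂P/∂n| = 1.05×10⁻⁴ × 1.16 × 35.0 = 4.26×10⁻³ Pa/m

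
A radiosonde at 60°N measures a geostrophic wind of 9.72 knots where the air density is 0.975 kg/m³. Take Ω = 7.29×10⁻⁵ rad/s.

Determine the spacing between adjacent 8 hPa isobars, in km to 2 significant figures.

Coriolis parameter at 60°N:
f = 2Ω sin φ = 2 × 7.29×10⁻⁵ × sin 60° = 1.26×10⁻⁴ s⁻¹
Wind speed in SI: 9.72 knots = 5.00 m/s
Geostrophic balance rearranged: |∂P/∂n| = f ρ V_g
|∂P/∂n| = 1.26×10⁻⁴ × 0.975 × 5.00 = 6.16×10⁻⁴ Pa/m
Isobar spacing: Δn = ΔP/|∂P/∂n| = 800 Pa / 6.16×10⁻⁴ Pa/m = 1299550 m ≈ 1300 km

1300 km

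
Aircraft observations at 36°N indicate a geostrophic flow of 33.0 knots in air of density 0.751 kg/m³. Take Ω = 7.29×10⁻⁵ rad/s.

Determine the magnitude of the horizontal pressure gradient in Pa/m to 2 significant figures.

Coriolis parameter at 36°N:
f = 2Ω sin φ = 2 × 7.29×10⁻⁵ × sin 36° = 8.57×10⁻⁵ s⁻¹
Wind speed in SI: 33.0 knots = 17.0 m/s
Geostrophic balance rearranged: |∂P/∂n| = f ρ V_g
|∂P/∂n| = 8.57×10⁻⁵ × 0.751 × 17.0 = 1.09×10⁻³ Pa/m

1.1×10⁻³ Pa/m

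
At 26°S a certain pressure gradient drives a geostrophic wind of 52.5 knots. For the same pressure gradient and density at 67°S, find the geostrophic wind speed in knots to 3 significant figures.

25.0 knots

With the same pressure gradient and density, V_g ∝ 1/f ∝ 1/sin φ.
V₂ = V₁ · sin φ₁ / sin φ₂ = 52.5 × sin 26° / sin 67°
V₂ = 52.5 × 0.4384/0.9205 = 25.0 knots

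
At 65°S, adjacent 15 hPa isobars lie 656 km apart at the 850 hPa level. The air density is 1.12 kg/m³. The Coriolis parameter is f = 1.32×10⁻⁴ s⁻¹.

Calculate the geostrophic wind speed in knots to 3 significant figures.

30.1 knots

Pressure gradient: |∂P/∂n| = 1500 Pa / 656000 m = 2.29×10⁻³ Pa/m
Geostrophic balance (pressure-gradient force = Coriolis force):
V_g = (1/(fρ)) |∂P/∂n| = 2.29×10⁻³ / (1.32×10⁻⁴ × 1.12) = 15.5 m/s
Converting: 15.5 m/s × 1.944 = 30.1 knots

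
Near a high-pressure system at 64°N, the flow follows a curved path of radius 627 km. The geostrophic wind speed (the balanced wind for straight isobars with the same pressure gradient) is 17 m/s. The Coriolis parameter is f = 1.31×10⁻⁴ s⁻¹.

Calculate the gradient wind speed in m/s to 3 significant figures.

24.0 m/s

Around a high, pressure-gradient force acts outward with centrifugal, so Coriolis balances both:
fV = (1/ρ)|∂P/∂n| + V²/R  →  V² − fR·V + fR·V_g = 0
With fR = 1.31×10⁻⁴ × 627×10³ m = 82.1 m/s:
V = [fR − √((fR)² − 4 fR V_g)]/2 = [82.1 − √(82.1² − 4×82.1×17)]/2 = 24 m/s
Supergeostrophic (V > V_g = 17 m/s), as expected around a high.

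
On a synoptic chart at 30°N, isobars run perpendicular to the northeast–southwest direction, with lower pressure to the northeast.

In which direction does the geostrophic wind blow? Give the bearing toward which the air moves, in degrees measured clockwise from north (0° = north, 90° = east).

135°

The pressure-gradient force points toward the northeast (bearing 045°).
Geostrophic balance: in the Northern Hemisphere the Coriolis force deflects motion to the right, so the geostrophic wind blows 90° to the right of the pressure-gradient force (low pressure on the left).
Rotating 045° by 90° clockwise gives 135° — the wind blows toward the southeast.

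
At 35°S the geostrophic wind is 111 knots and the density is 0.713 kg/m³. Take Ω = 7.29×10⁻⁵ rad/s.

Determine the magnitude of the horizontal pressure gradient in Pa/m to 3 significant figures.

Coriolis parameter at 35°S:
f = 2Ω sin φ = 2 × 7.29×10⁻⁵ × sin 35° = 8.36×10⁻⁵ s⁻¹
Wind speed in SI: 111 knots = 57.1 m/s
Geostrophic balance rearranged: |∂P/∂n| = f ρ V_g
|∂P/∂n| = 8.36×10⁻⁵ × 0.713 × 57.1 = 3.40×10⁻³ Pa/m

3.40×10⁻³ Pa/m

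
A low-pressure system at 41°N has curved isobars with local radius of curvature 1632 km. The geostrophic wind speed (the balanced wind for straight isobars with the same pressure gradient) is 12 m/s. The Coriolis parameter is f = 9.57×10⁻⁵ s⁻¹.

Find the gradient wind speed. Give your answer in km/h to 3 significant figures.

Around a low, centrifugal force acts outward with Coriolis, so pressure-gradient force balances both:
(1/ρ)|∂P/∂n| = fV + V²/R  →  V² + fR·V − fR·V_g = 0
With fR = 9.57×10⁻⁵ × 1632×10³ m = 156 m/s:
V = [−fR + √((fR)² + 4 fR V_g)]/2 = [−156 + √(156² + 4×156×12)]/2 = 11.2 m/s
Subgeostrophic (V < V_g = 12 m/s), as expected around a low.
Converting: 11.2 m/s × 3.6 = 40.3 km/h

40.3 km/h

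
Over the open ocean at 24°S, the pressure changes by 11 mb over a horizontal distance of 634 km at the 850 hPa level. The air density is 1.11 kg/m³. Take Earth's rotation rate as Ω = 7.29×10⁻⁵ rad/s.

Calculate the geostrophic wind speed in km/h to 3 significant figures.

Coriolis parameter at 24°S:
f = 2Ω sin φ = 2 × 7.29×10⁻⁵ × sin 24° = 5.93×10⁻⁵ s⁻¹
Pressure gradient: |∂P/∂n| = 1100 Pa / 634000 m = 1.74×10⁻³ Pa/m
Geostrophic balance (pressure-gradient force = Coriolis force):
V_g = (1/(fρ)) |∂P/∂n| = 1.74×10⁻³ / (5.93×10⁻⁵ × 1.11) = 26.4 m/s
Converting: 26.4 m/s × 3.6 = 94.9 km/h

94.9 km/h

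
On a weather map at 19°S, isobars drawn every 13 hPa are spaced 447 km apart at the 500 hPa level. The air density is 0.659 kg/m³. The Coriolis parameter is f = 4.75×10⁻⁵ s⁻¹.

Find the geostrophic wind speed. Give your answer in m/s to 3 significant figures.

Pressure gradient: |∂P/∂n| = 1300 Pa / 447000 m = 2.91×10⁻³ Pa/m
Geostrophic balance (pressure-gradient force = Coriolis force):
V_g = (1/(fρ)) |∂P/∂n| = 2.91×10⁻³ / (4.75×10⁻⁵ × 0.659) = 92.9 m/s

92.9 m/s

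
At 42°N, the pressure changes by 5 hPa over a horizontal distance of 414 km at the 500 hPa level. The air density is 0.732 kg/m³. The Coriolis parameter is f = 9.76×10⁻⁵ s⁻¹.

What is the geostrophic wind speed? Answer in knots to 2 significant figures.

33 knots

Pressure gradient: |∂P/∂n| = 500 Pa / 414000 m = 1.21×10⁻³ Pa/m
Geostrophic balance (pressure-gradient force = Coriolis force):
V_g = (1/(fρ)) |∂P/∂n| = 1.21×10⁻³ / (9.76×10⁻⁵ × 0.732) = 16.9 m/s
Converting: 16.9 m/s × 1.944 = 33 knots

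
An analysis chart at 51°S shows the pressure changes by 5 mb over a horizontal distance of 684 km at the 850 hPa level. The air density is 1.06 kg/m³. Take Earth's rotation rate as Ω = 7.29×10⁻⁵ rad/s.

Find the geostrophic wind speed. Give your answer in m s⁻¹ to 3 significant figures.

Coriolis parameter at 51°S:
f = 2Ω sin φ = 2 × 7.29×10⁻⁵ × sin 51° = 1.13×10⁻⁴ s⁻¹
Pressure gradient: |∂P/∂n| = 500 Pa / 684000 m = 7.31×10⁻⁴ Pa/m
Geostrophic balance (pressure-gradient force = Coriolis force):
V_g = (1/(fρ)) |∂P/∂n| = 7.31×10⁻⁴ / (1.13×10⁻⁴ × 1.06) = 6.09 m/s

6.09 m s⁻¹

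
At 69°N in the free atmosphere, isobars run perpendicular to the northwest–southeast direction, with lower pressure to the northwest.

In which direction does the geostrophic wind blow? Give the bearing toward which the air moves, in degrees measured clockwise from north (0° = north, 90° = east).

The pressure-gradient force points toward the northwest (bearing 315°).
Geostrophic balance: in the Northern Hemisphere the Coriolis force deflects motion to the right, so the geostrophic wind blows 90° to the right of the pressure-gradient force (low pressure on the left).
Rotating 315° by 90° clockwise gives 045° — the wind blows toward the northeast.

045°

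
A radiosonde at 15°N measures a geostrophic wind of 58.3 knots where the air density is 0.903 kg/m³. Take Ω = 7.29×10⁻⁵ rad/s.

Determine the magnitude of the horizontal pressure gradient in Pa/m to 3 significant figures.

Coriolis parameter at 15°N:
f = 2Ω sin φ = 2 × 7.29×10⁻⁵ × sin 15° = 3.77×10⁻⁵ s⁻¹
Wind speed in SI: 58.3 knots = 30.0 m/s
Geostrophic balance rearranged: |∂P/∂n| = f ρ V_g
|∂P/∂n| = 3.77×10⁻⁵ × 0.903 × 30.0 = 1.02×10⁻³ Pa/m

1.02×10⁻³ Pa/m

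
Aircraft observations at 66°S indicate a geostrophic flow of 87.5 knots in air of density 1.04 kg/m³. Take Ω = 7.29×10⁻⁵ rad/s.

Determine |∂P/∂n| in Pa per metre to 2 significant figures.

Coriolis parameter at 66°S:
f = 2Ω sin φ = 2 × 7.29×10⁻⁵ × sin 66° = 1.33×10⁻⁴ s⁻¹
Wind speed in SI: 87.5 knots = 45.0 m/s
Geostrophic balance rearranged: |∂P/∂n| = f ρ V_g
|∂P/∂n| = 1.33×10⁻⁴ × 1.04 × 45.0 = 6.24×10⁻³ Pa/m

6.2×10⁻³ Pa/m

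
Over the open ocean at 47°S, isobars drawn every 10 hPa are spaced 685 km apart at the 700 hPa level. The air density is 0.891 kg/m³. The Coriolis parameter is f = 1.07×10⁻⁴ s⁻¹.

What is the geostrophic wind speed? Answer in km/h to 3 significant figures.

55.1 km/h

Pressure gradient: |∂P/∂n| = 1000 Pa / 685000 m = 1.46×10⁻³ Pa/m
Geostrophic balance (pressure-gradient force = Coriolis force):
V_g = (1/(fρ)) |∂P/∂n| = 1.46×10⁻³ / (1.07×10⁻⁴ × 0.891) = 15.3 m/s
Converting: 15.3 m/s × 3.6 = 55.1 km/h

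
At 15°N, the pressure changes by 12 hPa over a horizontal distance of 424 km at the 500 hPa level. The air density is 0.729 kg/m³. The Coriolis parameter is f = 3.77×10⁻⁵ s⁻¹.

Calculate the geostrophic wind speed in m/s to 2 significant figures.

100 m/s

Pressure gradient: |∂P/∂n| = 1200 Pa / 424000 m = 2.83×10⁻³ Pa/m
Geostrophic balance (pressure-gradient force = Coriolis force):
V_g = (1/(fρ)) |∂P/∂n| = 2.83×10⁻³ / (3.77×10⁻⁵ × 0.729) = 103 m/s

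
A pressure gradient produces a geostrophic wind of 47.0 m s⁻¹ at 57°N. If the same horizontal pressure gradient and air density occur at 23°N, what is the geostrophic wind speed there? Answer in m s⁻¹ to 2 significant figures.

100 m s⁻¹

With the same pressure gradient and density, V_g ∝ 1/f ∝ 1/sin φ.
V₂ = V₁ · sin φ₁ / sin φ₂ = 47.0 × sin 57° / sin 23°
V₂ = 47.0 × 0.8387/0.3907 = 100 m s⁻¹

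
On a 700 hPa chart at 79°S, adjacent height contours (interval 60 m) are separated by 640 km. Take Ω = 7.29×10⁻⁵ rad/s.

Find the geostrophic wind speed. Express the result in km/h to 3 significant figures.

Coriolis parameter at 79°S:
f = 2Ω sin φ = 2 × 7.29×10⁻⁵ × sin 79° = 1.43×10⁻⁴ s⁻¹
Height gradient: |∂Z/∂n| = 60 m / 640000 m = 9.38×10⁻⁵
On a pressure surface, geostrophic balance gives V_g = (g/f)|∂Z/∂n|:
V_g = 9.81 × 9.38×10⁻⁵ / 1.43×10⁻⁴ = 6.43 m/s
Converting: 6.43 m/s × 3.6 = 23.1 km/h

23.1 km/h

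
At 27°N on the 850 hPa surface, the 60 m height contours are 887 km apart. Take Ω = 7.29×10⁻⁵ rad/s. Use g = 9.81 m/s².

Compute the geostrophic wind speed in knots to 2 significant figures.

Coriolis parameter at 27°N:
f = 2Ω sin φ = 2 × 7.29×10⁻⁵ × sin 27° = 6.62×10⁻⁵ s⁻¹
Height gradient: |∂Z/∂n| = 60 m / 887000 m = 6.76×10⁻⁵
On a pressure surface, geostrophic balance gives V_g = (g/f)|∂Z/∂n|:
V_g = 9.81 × 6.76×10⁻⁵ / 6.62×10⁻⁵ = 10.0 m/s
Converting: 10.0 m/s × 1.944 = 19 knots

19 knots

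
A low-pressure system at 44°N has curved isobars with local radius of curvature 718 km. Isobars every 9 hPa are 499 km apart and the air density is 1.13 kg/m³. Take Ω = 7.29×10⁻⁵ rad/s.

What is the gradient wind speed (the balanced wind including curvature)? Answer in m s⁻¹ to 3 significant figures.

13.3 m s⁻¹

Coriolis parameter at 44°N:
f = 2Ω sin φ = 2 × 7.29×10⁻⁵ × sin 44° = 1.01×10⁻⁴ s⁻¹
Pressure gradient: |∂P/∂n| = 900 Pa / 499000 m = 1.80×10⁻³ Pa/m
Geostrophic speed: V_g = |∂P/∂n|/(fρ) = 1.80×10⁻³/(1.01×10⁻⁴ × 1.13) = 15.8 m/s
Around a low, centrifugal force acts outward with Coriolis, so pressure-gradient force balances both:
(1/ρ)|∂P/∂n| = fV + V²/R  →  V² + fR·V − fR·V_g = 0
With fR = 1.01×10⁻⁴ × 718×10³ m = 72.7 m/s:
V = [−fR + √((fR)² + 4 fR V_g)]/2 = [−72.7 + √(72.7² + 4×72.7×15.8)]/2 = 13.3 m/s
Subgeostrophic (V < V_g = 15.8 m/s), as expected around a low.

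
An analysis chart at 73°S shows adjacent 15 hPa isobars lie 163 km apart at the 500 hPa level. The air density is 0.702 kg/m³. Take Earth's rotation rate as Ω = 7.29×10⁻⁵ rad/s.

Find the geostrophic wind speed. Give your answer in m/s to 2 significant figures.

Coriolis parameter at 73°S:
f = 2Ω sin φ = 2 × 7.29×10⁻⁵ × sin 73° = 1.39×10⁻⁴ s⁻¹
Pressure gradient: |∂P/∂n| = 1500 Pa / 163000 m = 9.20×10⁻³ Pa/m
Geostrophic balance (pressure-gradient force = Coriolis force):
V_g = (1/(fρ)) |∂P/∂n| = 9.20×10⁻³ / (1.39×10⁻⁴ × 0.702) = 94.0 m/s

94 m/s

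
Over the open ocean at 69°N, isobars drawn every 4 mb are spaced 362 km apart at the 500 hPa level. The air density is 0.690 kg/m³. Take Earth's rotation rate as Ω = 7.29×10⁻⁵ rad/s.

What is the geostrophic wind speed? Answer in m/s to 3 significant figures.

11.8 m/s

Coriolis parameter at 69°N:
f = 2Ω sin φ = 2 × 7.29×10⁻⁵ × sin 69° = 1.36×10⁻⁴ s⁻¹
Pressure gradient: |∂P/∂n| = 400 Pa / 362000 m = 1.10×10⁻³ Pa/m
Geostrophic balance (pressure-gradient force = Coriolis force):
V_g = (1/(fρ)) |∂P/∂n| = 1.10×10⁻³ / (1.36×10⁻⁴ × 0.690) = 11.8 m/s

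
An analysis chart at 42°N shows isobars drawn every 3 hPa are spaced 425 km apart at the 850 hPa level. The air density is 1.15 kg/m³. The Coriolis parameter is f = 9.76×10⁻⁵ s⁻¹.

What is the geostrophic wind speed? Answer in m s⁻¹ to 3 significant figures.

6.29 m s⁻¹

Pressure gradient: |∂P/∂n| = 300 Pa / 425000 m = 7.06×10⁻⁴ Pa/m
Geostrophic balance (pressure-gradient force = Coriolis force):
V_g = (1/(fρ)) |∂P/∂n| = 7.06×10⁻⁴ / (9.76×10⁻⁵ × 1.15) = 6.29 m/s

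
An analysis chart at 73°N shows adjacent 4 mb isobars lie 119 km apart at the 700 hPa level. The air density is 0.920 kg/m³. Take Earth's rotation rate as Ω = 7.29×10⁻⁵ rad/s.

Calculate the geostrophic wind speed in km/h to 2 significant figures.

94 km/h

Coriolis parameter at 73°N:
f = 2Ω sin φ = 2 × 7.29×10⁻⁵ × sin 73° = 1.39×10⁻⁴ s⁻¹
Pressure gradient: |∂P/∂n| = 400 Pa / 119000 m = 3.36×10⁻³ Pa/m
Geostrophic balance (pressure-gradient force = Coriolis force):
V_g = (1/(fρ)) |∂P/∂n| = 3.36×10⁻³ / (1.39×10⁻⁴ × 0.920) = 26.2 m/s
Converting: 26.2 m/s × 3.6 = 94 km/h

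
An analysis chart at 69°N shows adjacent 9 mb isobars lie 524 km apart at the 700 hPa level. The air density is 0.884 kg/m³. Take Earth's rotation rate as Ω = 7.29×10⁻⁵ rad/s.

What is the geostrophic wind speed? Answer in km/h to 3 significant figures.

Coriolis parameter at 69°N:
f = 2Ω sin φ = 2 × 7.29×10⁻⁵ × sin 69° = 1.36×10⁻⁴ s⁻¹
Pressure gradient: |∂P/∂n| = 900 Pa / 524000 m = 1.72×10⁻³ Pa/m
Geostrophic balance (pressure-gradient force = Coriolis force):
V_g = (1/(fρ)) |∂P/∂n| = 1.72×10⁻³ / (1.36×10⁻⁴ × 0.884) = 14.3 m/s
Converting: 14.3 m/s × 3.6 = 51.4 km/h

51.4 km/h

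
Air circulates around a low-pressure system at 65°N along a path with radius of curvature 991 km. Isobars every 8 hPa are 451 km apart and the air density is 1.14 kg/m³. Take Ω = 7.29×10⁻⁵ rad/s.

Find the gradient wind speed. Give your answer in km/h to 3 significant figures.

39.1 km/h

Coriolis parameter at 65°N:
f = 2Ω sin φ = 2 × 7.29×10⁻⁵ × sin 65° = 1.32×10⁻⁴ s⁻¹
Pressure gradient: |∂P/∂n| = 800 Pa / 451000 m = 1.77×10⁻³ Pa/m
Geostrophic speed: V_g = |∂P/∂n|/(fρ) = 1.77×10⁻³/(1.32×10⁻⁴ × 1.14) = 11.8 m/s
Around a low, centrifugal force acts outward with Coriolis, so pressure-gradient force balances both:
(1/ρ)|∂P/∂n| = fV + V²/R  →  V² + fR·V − fR·V_g = 0
With fR = 1.32×10⁻⁴ × 991×10³ m = 131 m/s:
V = [−fR + √((fR)² + 4 fR V_g)]/2 = [−131 + √(131² + 4×131×11.8)]/2 = 10.9 m/s
Subgeostrophic (V < V_g = 11.8 m/s), as expected around a low.
Converting: 10.9 m/s × 3.6 = 39.1 km/h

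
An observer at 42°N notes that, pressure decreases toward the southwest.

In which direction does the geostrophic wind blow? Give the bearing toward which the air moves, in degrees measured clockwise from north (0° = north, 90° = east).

The pressure-gradient force points toward the southwest (bearing 225°).
Geostrophic balance: in the Northern Hemisphere the Coriolis force deflects motion to the right, so the geostrophic wind blows 90° to the right of the pressure-gradient force (low pressure on the left).
Rotating 225° by 90° clockwise gives 315° — the wind blows toward the northwest.

315°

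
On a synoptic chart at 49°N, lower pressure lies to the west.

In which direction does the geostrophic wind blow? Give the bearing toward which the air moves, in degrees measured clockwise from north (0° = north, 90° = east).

The pressure-gradient force points toward the west (bearing 270°).
Geostrophic balance: in the Northern Hemisphere the Coriolis force deflects motion to the right, so the geostrophic wind blows 90° to the right of the pressure-gradient force (low pressure on the left).
Rotating 270° by 90° clockwise gives 000° — the wind blows toward the north.

000°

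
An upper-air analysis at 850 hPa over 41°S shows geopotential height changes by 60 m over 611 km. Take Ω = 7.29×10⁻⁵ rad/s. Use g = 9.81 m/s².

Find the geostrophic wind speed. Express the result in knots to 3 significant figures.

Coriolis parameter at 41°S:
f = 2Ω sin φ = 2 × 7.29×10⁻⁵ × sin 41° = 9.57×10⁻⁵ s⁻¹
Height gradient: |∂Z/∂n| = 60 m / 611000 m = 9.82×10⁻⁵
On a pressure surface, geostrophic balance gives V_g = (g/f)|∂Z/∂n|:
V_g = 9.81 × 9.82×10⁻⁵ / 9.57×10⁻⁵ = 10.1 m/s
Converting: 10.1 m/s × 1.944 = 19.6 knots

19.6 knots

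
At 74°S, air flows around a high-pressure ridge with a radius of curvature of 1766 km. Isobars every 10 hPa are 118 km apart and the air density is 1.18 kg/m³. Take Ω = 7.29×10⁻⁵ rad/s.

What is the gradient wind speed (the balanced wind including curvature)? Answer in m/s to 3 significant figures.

Coriolis parameter at 74°S:
f = 2Ω sin φ = 2 × 7.29×10⁻⁵ × sin 74° = 1.40×10⁻⁴ s⁻¹
Pressure gradient: |∂P/∂n| = 1000 Pa / 118000 m = 8.47×10⁻³ Pa/m
Geostrophic speed: V_g = |∂P/∂n|/(fρ) = 8.47×10⁻³/(1.40×10⁻⁴ × 1.18) = 51.2 m/s
Around a high, pressure-gradient force acts outward with centrifugal, so Coriolis balances both:
fV = (1/ρ)|∂P/∂n| + V²/R  →  V² − fR·V + fR·V_g = 0
With fR = 1.40×10⁻⁴ × 1766×10³ m = 248 m/s:
V = [fR − √((fR)² − 4 fR V_g)]/2 = [248 − √(248² − 4×248×51.2)]/2 = 72.5 m/s
Supergeostrophic (V > V_g = 51.2 m/s), as expected around a high.

72.5 m/s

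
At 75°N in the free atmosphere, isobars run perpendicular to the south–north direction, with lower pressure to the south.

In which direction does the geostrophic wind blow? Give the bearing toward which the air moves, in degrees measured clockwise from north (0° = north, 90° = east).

The pressure-gradient force points toward the south (bearing 180°).
Geostrophic balance: in the Northern Hemisphere the Coriolis force deflects motion to the right, so the geostrophic wind blows 90° to the right of the pressure-gradient force (low pressure on the left).
Rotating 180° by 90° clockwise gives 270° — the wind blows toward the west.

270°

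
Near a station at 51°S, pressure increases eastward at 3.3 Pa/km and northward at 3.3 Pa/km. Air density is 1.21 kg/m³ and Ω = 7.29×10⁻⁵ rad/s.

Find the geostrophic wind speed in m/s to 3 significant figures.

Coriolis parameter at 51°S:
f = 2Ω sin φ = 2 × 7.29×10⁻⁵ × sin 51° = 1.13×10⁻⁴ s⁻¹
In the Southern Hemisphere f is negative: f = −1.13×10⁻⁴ s⁻¹.
Component geostrophic relations (x east, y north):
u_g = −(1/(fρ)) ∂P/∂y,  v_g = (1/(fρ)) ∂P/∂x
u_g = −(3.3×10⁻³)/(−1.13×10⁻⁴ × 1.21) = 24.1 m/s;  v_g = (3.3×10⁻³)/(−1.13×10⁻⁴ × 1.21) = −24.1 m/s
|V_g| = √(u_g² + v_g²) = 34.0 m/s

34.0 m/s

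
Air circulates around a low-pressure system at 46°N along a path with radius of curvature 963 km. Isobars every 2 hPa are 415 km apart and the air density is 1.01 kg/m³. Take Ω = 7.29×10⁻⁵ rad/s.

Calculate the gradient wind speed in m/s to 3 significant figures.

Coriolis parameter at 46°N:
f = 2Ω sin φ = 2 × 7.29×10⁻⁵ × sin 46° = 1.05×10⁻⁴ s⁻¹
Pressure gradient: |∂P/∂n| = 200 Pa / 415000 m = 4.82×10⁻⁴ Pa/m
Geostrophic speed: V_g = |∂P/∂n|/(fρ) = 4.82×10⁻⁴/(1.05×10⁻⁴ × 1.01) = 4.55 m/s
Around a low, centrifugal force acts outward with Coriolis, so pressure-gradient force balances both:
(1/ρ)|∂P/∂n| = fV + V²/R  →  V² + fR·V − fR·V_g = 0
With fR = 1.05×10⁻⁴ × 963×10³ m = 101 m/s:
V = [−fR + √((fR)² + 4 fR V_g)]/2 = [−101 + √(101² + 4×101×4.55)]/2 = 4.36 m/s
Subgeostrophic (V < V_g = 4.55 m/s), as expected around a low.

4.36 m/s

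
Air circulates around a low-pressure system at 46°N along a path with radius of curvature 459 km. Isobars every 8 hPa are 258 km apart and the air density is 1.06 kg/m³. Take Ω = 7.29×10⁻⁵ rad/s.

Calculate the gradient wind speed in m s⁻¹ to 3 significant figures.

Coriolis parameter at 46°N:
f = 2Ω sin φ = 2 × 7.29×10⁻⁵ × sin 46° = 1.05×10⁻⁴ s⁻¹
Pressure gradient: |∂P/∂n| = 800 Pa / 258000 m = 3.10×10⁻³ Pa/m
Geostrophic speed: V_g = |∂P/∂n|/(fρ) = 3.10×10⁻³/(1.05×10⁻⁴ × 1.06) = 27.9 m/s
Around a low, centrifugal force acts outward with Coriolis, so pressure-gradient force balances both:
(1/ρ)|∂P/∂n| = fV + V²/R  →  V² + fR·V − fR·V_g = 0
With fR = 1.05×10⁻⁴ × 459×10³ m = 48.1 m/s:
V = [−fR + √((fR)² + 4 fR V_g)]/2 = [−48.1 + √(48.1² + 4×48.1×27.9)]/2 = 19.8 m/s
Subgeostrophic (V < V_g = 27.9 m/s), as expected around a low.

19.8 m s⁻¹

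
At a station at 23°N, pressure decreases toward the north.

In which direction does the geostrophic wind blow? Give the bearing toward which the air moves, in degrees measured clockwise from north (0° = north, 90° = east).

The pressure-gradient force points toward the north (bearing 000°).
Geostrophic balance: in the Northern Hemisphere the Coriolis force deflects motion to the right, so the geostrophic wind blows 90° to the right of the pressure-gradient force (low pressure on the left).
Rotating 000° by 90° clockwise gives 090° — the wind blows toward the east.

090°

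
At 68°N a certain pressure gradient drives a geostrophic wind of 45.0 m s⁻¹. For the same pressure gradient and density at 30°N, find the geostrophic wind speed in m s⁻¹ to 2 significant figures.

83 m s⁻¹

With the same pressure gradient and density, V_g ∝ 1/f ∝ 1/sin φ.
V₂ = V₁ · sin φ₁ / sin φ₂ = 45.0 × sin 68° / sin 30°
V₂ = 45.0 × 0.9272/0.5000 = 83 m s⁻¹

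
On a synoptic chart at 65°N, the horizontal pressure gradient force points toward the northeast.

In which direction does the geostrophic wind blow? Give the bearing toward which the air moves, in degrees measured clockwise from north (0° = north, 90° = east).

135°

The pressure-gradient force points toward the northeast (bearing 045°).
Geostrophic balance: in the Northern Hemisphere the Coriolis force deflects motion to the right, so the geostrophic wind blows 90° to the right of the pressure-gradient force (low pressure on the left).
Rotating 045° by 90° clockwise gives 135° — the wind blows toward the southeast.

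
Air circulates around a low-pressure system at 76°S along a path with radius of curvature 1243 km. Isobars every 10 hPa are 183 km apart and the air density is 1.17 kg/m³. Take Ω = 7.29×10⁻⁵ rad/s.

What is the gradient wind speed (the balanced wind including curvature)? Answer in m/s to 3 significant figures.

Coriolis parameter at 76°S:
f = 2Ω sin φ = 2 × 7.29×10⁻⁵ × sin 76° = 1.41×10⁻⁴ s⁻¹
Pressure gradient: |∂P/∂n| = 1000 Pa / 183000 m = 5.46×10⁻³ Pa/m
Geostrophic speed: V_g = |∂P/∂n|/(fρ) = 5.46×10⁻³/(1.41×10⁻⁴ × 1.17) = 33.0 m/s
Around a low, centrifugal force acts outward with Coriolis, so pressure-gradient force balances both:
(1/ρ)|∂P/∂n| = fV + V²/R  →  V² + fR·V − fR·V_g = 0
With fR = 1.41×10⁻⁴ × 1243×10³ m = 176 m/s:
V = [−fR + √((fR)² + 4 fR V_g)]/2 = [−176 + √(176² + 4×176×33)]/2 = 28.4 m/s
Subgeostrophic (V < V_g = 33 m/s), as expected around a low.

28.4 m/s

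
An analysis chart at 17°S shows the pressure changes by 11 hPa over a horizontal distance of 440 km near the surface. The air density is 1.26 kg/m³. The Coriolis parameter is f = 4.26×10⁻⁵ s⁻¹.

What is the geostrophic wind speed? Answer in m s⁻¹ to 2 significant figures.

Pressure gradient: |∂P/∂n| = 1100 Pa / 440000 m = 2.50×10⁻³ Pa/m
Geostrophic balance (pressure-gradient force = Coriolis force):
V_g = (1/(fρ)) |∂P/∂n| = 2.50×10⁻³ / (4.26×10⁻⁵ × 1.26) = 46.6 m/s

47 m s⁻¹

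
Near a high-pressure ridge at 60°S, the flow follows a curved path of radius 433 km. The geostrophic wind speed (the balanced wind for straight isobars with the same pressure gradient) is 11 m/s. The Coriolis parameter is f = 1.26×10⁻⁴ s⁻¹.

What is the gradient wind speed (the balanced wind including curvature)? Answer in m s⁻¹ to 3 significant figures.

15.3 m s⁻¹

Around a high, pressure-gradient force acts outward with centrifugal, so Coriolis balances both:
fV = (1/ρ)|∂P/∂n| + V²/R  →  V² − fR·V + fR·V_g = 0
With fR = 1.26×10⁻⁴ × 433×10³ m = 54.6 m/s:
V = [fR − √((fR)² − 4 fR V_g)]/2 = [54.6 − √(54.6² − 4×54.6×11)]/2 = 15.3 m/s
Supergeostrophic (V > V_g = 11 m/s), as expected around a high.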